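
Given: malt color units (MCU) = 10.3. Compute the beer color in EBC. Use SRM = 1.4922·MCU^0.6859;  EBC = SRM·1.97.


SRM = 1.4922·10.3^0.6859 = 7.3881
EBC = 7.3881·1.97

14.5545 EBC


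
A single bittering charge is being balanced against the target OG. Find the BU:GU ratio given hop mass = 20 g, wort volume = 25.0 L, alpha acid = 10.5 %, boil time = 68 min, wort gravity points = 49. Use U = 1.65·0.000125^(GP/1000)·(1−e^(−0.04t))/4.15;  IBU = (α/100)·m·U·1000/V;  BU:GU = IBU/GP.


U = 1.65·0.000125^(49/1000)·(1−e^(−0.04·68))/4.15 = 0.2391
IBU = (10.5/100)·20·0.2391·1000/25.0 = 20.0849
BU:GU = 20.0849/49

0.4099


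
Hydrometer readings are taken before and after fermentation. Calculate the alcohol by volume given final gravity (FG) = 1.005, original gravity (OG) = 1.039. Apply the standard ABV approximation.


ABV = (OG − FG) · 131.25
ABV = (1.039 − 1.005) · 131.25

4.4625 % ABV


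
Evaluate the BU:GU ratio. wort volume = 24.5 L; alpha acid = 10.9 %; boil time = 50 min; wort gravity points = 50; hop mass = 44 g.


U = 1.65·0.000125^(GP/1000)·(1−e^(−0.04t))/4.15;  IBU = (α/100)·m·U·1000/V;  BU:GU = IBU/GP
U = 1.65·0.000125^(50/1000)·(1−e^(−0.04·50))/4.15 = 0.2193
IBU = (10.9/100)·44·0.2193·1000/24.5 = 42.9380
BU:GU = 42.9380/50

0.8588


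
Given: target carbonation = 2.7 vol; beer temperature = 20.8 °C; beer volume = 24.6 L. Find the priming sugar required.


residual = 14.695·(0.01821 + 0.09011·e^(−0.04·T));  sugar = (target − residual)·4.0·V
residual = 14.695·(0.01821 + 0.09011·e^(−0.04·20.8)) = 0.8438
sugar = (2.7 − 0.8438)·4.0·24.6

182.6457 g


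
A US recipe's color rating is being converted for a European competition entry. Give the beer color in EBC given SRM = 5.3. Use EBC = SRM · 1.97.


EBC = 5.3 · 1.97

10.4410 EBC


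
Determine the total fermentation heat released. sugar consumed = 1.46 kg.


Q = m_sugar · 590 kJ/kg
Q = 1.46 · 590

861.4000 kJ


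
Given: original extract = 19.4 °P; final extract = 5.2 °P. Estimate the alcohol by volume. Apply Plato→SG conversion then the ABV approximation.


SG = 259/(259 − P);  ABV = (OG − FG)·131.25
OG = 259/(259 − 19.4) = 1.0810
FG = 259/(259 − 5.2) = 1.0205
ABV = (1.0810 − 1.0205)·131.25

7.9380 % ABV


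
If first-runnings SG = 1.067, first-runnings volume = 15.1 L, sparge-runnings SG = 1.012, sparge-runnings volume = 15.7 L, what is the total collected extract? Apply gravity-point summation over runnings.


total = Σ (SG_i − 1)·1000·V_i
first = (1.067 − 1)·1000·15.1 = 1011.7000
sparge = (1.012 − 1)·1000·15.7 = 188.4000
total = 1011.7000 + 188.4000

1200.1000 gravity·L


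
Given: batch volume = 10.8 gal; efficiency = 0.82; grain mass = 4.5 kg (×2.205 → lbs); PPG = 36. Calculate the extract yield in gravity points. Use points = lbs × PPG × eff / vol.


lbs = 4.5 × 2.205 = 9.9225
points = 9.9225 × 36 × 0.82 / 10.8

27.1215 points


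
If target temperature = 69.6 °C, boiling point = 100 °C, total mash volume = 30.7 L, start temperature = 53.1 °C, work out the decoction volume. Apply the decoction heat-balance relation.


V_dec = V_total·(T_target − T_start)/(T_boil − T_start)
V_dec = 30.7·(69.6 − 53.1)/(100 − 53.1)

10.8006 L


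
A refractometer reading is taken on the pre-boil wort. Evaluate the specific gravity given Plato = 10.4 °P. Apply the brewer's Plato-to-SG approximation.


SG = 259/(259 − P)
SG = 259/(259 − 10.4)

1.0418


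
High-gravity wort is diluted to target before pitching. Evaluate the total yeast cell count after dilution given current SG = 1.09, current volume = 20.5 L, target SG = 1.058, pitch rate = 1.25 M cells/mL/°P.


V_w = V·((SG_c−1)/(SG_t−1)−1);  °P = 259 − 259/SG_t;  cells = rate·(V+V_w)·°P
V_w = 20.5·((1.09−1)/(1.058−1)−1) = 11.3103
V_final = 20.5 + 11.3103 = 31.8103
°P = 259 − 259/1.058 = 14.1985
cells = 1.25·31.8103·14.1985

564.5735 billion cells


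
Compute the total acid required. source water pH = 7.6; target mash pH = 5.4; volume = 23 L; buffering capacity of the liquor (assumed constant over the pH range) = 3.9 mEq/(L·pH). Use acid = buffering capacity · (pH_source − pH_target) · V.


acid = 3.9 · (7.6 − 5.4) · 23

197.3400 mEq


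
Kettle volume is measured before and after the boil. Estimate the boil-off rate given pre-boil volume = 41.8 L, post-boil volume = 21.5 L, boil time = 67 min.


rate = (V_pre − V_post) / (t_min/60)
rate = (41.8 − 21.5) / (67/60)

18.1791 L/hr


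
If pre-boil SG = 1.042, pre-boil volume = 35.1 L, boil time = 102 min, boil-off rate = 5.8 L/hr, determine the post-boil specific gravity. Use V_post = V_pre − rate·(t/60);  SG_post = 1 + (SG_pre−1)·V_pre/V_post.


V_post = 35.1 − 5.8·(102/60) = 25.2400
SG_post = 1 + (1.042 − 1)·35.1/25.2400

1.0584


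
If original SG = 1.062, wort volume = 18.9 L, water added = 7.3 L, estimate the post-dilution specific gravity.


SG_new = 1 + (SG_old − 1)·V_old/(V_old + V_water)
pts = (1.062 − 1)·1000·18.9/(18.9 + 7.3) = 44.7252
SG_new = 1 + 44.7252/1000

1.0447


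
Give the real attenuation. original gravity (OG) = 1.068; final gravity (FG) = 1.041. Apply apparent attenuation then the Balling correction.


AA = (OG−FG)/(OG−1)·100;  RA = AA·0.8192
AA = (1.068 − 1.041)/(1.068 − 1)·100 = 39.7059
RA = 39.7059·0.8192

32.5271 %


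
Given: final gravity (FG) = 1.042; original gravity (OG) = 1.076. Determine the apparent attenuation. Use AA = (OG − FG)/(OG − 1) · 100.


AA = (1.076 − 1.042)/(1.076 − 1) · 100

44.7368 %


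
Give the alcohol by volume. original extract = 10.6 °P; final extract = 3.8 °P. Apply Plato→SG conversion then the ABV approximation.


SG = 259/(259 − P);  ABV = (OG − FG)·131.25
OG = 259/(259 − 10.6) = 1.0427
FG = 259/(259 − 3.8) = 1.0149
ABV = (1.0427 − 1.0149)·131.25

3.6465 % ABV


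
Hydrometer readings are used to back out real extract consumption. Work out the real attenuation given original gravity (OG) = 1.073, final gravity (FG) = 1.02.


AA = (OG−FG)/(OG−1)·100;  RA = AA·0.8192
AA = (1.073 − 1.02)/(1.073 − 1)·100 = 72.6027
RA = 72.6027·0.8192

59.4762 %


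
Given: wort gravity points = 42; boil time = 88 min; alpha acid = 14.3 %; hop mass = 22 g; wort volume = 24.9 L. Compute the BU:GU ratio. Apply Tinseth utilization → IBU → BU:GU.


U = 1.65·0.000125^(GP/1000)·(1−e^(−0.04t))/4.15;  IBU = (α/100)·m·U·1000/V;  BU:GU = IBU/GP
U = 1.65·0.000125^(42/1000)·(1−e^(−0.04·88))/4.15 = 0.2645
IBU = (14.3/100)·22·0.2645·1000/24.9 = 33.4208
BU:GU = 33.4208/42

0.7957


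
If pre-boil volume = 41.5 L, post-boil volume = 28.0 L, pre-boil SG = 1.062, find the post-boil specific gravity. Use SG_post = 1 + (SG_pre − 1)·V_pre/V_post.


pts_pre = (1.062 − 1)·1000 = 62.0000
pts_post = 62.0000·41.5/28.0 = 91.8929
SG_post = 1 + 91.8929/1000

1.0919


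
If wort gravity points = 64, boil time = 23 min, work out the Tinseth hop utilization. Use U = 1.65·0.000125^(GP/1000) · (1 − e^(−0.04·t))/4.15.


bigness = 1.65·0.000125^(64/1000) = 0.9283
boil_factor = (1 − e^(−0.04·23))/4.15 = 0.1449
U = 0.9283 · 0.1449

0.1345


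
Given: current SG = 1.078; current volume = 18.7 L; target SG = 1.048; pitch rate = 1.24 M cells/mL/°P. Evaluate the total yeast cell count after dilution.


V_w = V·((SG_c−1)/(SG_t−1)−1);  °P = 259 − 259/SG_t;  cells = rate·(V+V_w)·°P
V_w = 18.7·((1.078−1)/(1.048−1)−1) = 11.6875
V_final = 18.7 + 11.6875 = 30.3875
°P = 259 − 259/1.048 = 11.8626
cells = 1.24·30.3875·11.8626

446.9885 billion cells


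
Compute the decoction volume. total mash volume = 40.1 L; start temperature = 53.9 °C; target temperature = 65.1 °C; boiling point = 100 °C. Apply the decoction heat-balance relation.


V_dec = V_total·(T_target − T_start)/(T_boil − T_start)
V_dec = 40.1·(65.1 − 53.9)/(100 − 53.9)

9.7423 L


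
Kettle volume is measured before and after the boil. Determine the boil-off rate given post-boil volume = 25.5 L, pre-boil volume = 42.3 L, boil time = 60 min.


rate = (V_pre − V_post) / (t_min/60)
rate = (42.3 − 25.5) / (60/60)

16.8000 L/hr


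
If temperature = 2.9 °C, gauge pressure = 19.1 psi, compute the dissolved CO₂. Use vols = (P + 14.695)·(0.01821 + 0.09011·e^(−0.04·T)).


vols = (19.1 + 14.695)·(0.01821 + 0.09011·e^(−0.04·2.9))

3.3271 volumes


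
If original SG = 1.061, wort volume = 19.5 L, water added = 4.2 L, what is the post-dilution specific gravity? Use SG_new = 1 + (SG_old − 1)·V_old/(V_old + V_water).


pts = (1.061 − 1)·1000·19.5/(19.5 + 4.2) = 50.1899
SG_new = 1 + 50.1899/1000

1.0502


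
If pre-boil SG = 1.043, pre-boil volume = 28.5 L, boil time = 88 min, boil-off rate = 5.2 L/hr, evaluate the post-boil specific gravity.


V_post = V_pre − rate·(t/60);  SG_post = 1 + (SG_pre−1)·V_pre/V_post
V_post = 28.5 − 5.2·(88/60) = 20.8733
SG_post = 1 + (1.043 − 1)·28.5/20.8733

1.0587


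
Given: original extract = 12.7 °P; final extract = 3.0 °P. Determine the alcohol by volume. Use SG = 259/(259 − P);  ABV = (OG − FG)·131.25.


OG = 259/(259 − 12.7) = 1.0516
FG = 259/(259 − 3.0) = 1.0117
ABV = (1.0516 − 1.0117)·131.25

5.2296 % ABV


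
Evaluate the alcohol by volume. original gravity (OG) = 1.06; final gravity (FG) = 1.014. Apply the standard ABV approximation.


ABV = (OG − FG) · 131.25
ABV = (1.06 − 1.014) · 131.25

6.0375 % ABV


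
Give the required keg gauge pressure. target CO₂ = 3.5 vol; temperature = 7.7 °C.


psi = vols/(0.01821 + 0.09011·e^(−0.04·T)) − 14.695
psi = 3.5/(0.01821 + 0.09011·e^(−0.04·7.7)) − 14.695

26.7579 psi


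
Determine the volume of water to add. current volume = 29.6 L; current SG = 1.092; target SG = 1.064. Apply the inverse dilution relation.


V_water = V·((SG_curr − 1)/(SG_target − 1) − 1)
V_water = 29.6·((1.092 − 1)/(1.064 − 1) − 1)

12.9500 L


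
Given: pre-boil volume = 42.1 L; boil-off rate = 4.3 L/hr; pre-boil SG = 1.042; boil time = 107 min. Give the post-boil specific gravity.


V_post = V_pre − rate·(t/60);  SG_post = 1 + (SG_pre−1)·V_pre/V_post
V_post = 42.1 − 4.3·(107/60) = 34.4317
SG_post = 1 + (1.042 − 1)·42.1/34.4317

1.0514


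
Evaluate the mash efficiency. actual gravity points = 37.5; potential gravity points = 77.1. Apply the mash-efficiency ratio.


efficiency = actual / potential × 100
efficiency = 37.5 / 77.1 × 100

48.6381 %


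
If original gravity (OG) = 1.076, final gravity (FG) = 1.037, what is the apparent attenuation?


AA = (OG − FG)/(OG − 1) · 100
AA = (1.076 − 1.037)/(1.076 − 1) · 100

51.3158 %


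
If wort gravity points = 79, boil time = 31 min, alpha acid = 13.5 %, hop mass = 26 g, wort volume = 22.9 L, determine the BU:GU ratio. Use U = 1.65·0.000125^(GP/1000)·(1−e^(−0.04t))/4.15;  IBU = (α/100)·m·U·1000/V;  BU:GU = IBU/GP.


U = 1.65·0.000125^(79/1000)·(1−e^(−0.04·31))/4.15 = 0.1389
IBU = (13.5/100)·26·0.1389·1000/22.9 = 21.2911
BU:GU = 21.2911/79

0.2695


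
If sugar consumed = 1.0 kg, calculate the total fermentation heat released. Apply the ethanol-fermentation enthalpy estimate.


Q = m_sugar · 590 kJ/kg
Q = 1.0 · 590

590.0000 kJ


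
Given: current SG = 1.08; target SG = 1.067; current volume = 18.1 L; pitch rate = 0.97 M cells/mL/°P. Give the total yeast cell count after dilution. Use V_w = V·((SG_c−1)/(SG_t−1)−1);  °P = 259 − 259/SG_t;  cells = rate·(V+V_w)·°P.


V_w = 18.1·((1.08−1)/(1.067−1)−1) = 3.5119
V_final = 18.1 + 3.5119 = 21.6119
°P = 259 − 259/1.067 = 16.2634
cells = 0.97·21.6119·16.2634

340.9382 billion cells


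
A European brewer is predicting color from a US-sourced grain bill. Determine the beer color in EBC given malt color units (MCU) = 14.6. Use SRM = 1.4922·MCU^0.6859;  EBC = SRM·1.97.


SRM = 1.4922·14.6^0.6859 = 9.3855
EBC = 9.3855·1.97

18.4894 EBC


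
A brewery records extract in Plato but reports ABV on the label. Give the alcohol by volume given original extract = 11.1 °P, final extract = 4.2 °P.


SG = 259/(259 − P);  ABV = (OG − FG)·131.25
OG = 259/(259 − 11.1) = 1.0448
FG = 259/(259 − 4.2) = 1.0165
ABV = (1.0448 − 1.0165)·131.25

3.7134 % ABV


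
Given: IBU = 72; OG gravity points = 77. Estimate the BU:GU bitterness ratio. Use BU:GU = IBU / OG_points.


BU:GU = 72 / 77

0.9351


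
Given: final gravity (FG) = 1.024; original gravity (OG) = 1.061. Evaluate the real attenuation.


AA = (OG−FG)/(OG−1)·100;  RA = AA·0.8192
AA = (1.061 − 1.024)/(1.061 − 1)·100 = 60.6557
RA = 60.6557·0.8192

49.6892 %


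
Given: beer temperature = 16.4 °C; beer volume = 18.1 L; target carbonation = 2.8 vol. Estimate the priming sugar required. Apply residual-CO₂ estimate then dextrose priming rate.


residual = 14.695·(0.01821 + 0.09011·e^(−0.04·T));  sugar = (target − residual)·4.0·V
residual = 14.695·(0.01821 + 0.09011·e^(−0.04·16.4)) = 0.9547
sugar = (2.8 − 0.9547)·4.0·18.1

133.5971 g


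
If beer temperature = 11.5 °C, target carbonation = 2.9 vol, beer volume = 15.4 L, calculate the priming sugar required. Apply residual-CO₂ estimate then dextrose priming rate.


residual = 14.695·(0.01821 + 0.09011·e^(−0.04·T));  sugar = (target − residual)·4.0·V
residual = 14.695·(0.01821 + 0.09011·e^(−0.04·11.5)) = 1.1035
sugar = (2.9 − 1.1035)·4.0·15.4

110.6631 g


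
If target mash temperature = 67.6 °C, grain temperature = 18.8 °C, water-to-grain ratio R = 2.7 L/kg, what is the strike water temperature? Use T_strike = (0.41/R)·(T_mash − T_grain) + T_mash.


T_strike = (0.41/2.7)·(67.6 − 18.8) + 67.6

75.0104 °C


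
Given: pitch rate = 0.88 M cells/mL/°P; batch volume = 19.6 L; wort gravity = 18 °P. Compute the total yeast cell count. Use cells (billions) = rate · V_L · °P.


cells = 0.88 · 19.6 · 18

310.4640 billion cells


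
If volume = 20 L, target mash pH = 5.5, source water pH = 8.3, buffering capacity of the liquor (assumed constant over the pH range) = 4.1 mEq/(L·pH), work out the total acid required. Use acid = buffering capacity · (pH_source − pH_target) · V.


acid = 4.1 · (8.3 − 5.5) · 20

229.6000 mEq


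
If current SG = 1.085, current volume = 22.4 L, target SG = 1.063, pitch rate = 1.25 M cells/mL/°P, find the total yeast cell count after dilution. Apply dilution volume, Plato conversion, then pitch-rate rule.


V_w = V·((SG_c−1)/(SG_t−1)−1);  °P = 259 − 259/SG_t;  cells = rate·(V+V_w)·°P
V_w = 22.4·((1.085−1)/(1.063−1)−1) = 7.8222
V_final = 22.4 + 7.8222 = 30.2222
°P = 259 − 259/1.063 = 15.3500
cells = 1.25·30.2222·15.3500

579.8871 billion cells


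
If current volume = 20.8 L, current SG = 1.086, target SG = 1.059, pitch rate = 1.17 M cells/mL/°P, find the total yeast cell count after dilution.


V_w = V·((SG_c−1)/(SG_t−1)−1);  °P = 259 − 259/SG_t;  cells = rate·(V+V_w)·°P
V_w = 20.8·((1.086−1)/(1.059−1)−1) = 9.5186
V_final = 20.8 + 9.5186 = 30.3186
°P = 259 − 259/1.059 = 14.4297
cells = 1.17·30.3186·14.4297

511.8603 billion cells


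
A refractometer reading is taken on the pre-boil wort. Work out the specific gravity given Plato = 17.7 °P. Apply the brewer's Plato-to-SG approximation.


SG = 259/(259 − P)
SG = 259/(259 − 17.7)

1.0734


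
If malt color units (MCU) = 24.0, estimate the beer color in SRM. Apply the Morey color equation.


SRM = 1.4922 · MCU^0.6859
SRM = 1.4922 · 24.0^0.6859

13.1982 SRM


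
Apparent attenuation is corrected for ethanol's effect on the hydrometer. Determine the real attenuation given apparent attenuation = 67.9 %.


RA = AA · 0.8192
RA = 67.9 · 0.8192

55.6237 %


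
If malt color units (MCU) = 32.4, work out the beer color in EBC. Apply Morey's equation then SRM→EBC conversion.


SRM = 1.4922·MCU^0.6859;  EBC = SRM·1.97
SRM = 1.4922·32.4^0.6859 = 16.2147
EBC = 16.2147·1.97

31.9430 EBC


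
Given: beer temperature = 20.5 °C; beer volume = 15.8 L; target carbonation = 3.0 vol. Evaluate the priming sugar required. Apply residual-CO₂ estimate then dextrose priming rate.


residual = 14.695·(0.01821 + 0.09011·e^(−0.04·T));  sugar = (target − residual)·4.0·V
residual = 14.695·(0.01821 + 0.09011·e^(−0.04·20.5)) = 0.8508
sugar = (3.0 − 0.8508)·4.0·15.8

135.8294 g


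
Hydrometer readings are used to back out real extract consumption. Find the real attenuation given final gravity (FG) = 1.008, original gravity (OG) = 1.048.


AA = (OG−FG)/(OG−1)·100;  RA = AA·0.8192
AA = (1.048 − 1.008)/(1.048 − 1)·100 = 83.3333
RA = 83.3333·0.8192

68.2667 %


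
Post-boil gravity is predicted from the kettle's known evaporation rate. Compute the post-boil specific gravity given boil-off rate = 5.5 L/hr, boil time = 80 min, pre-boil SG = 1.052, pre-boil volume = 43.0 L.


V_post = V_pre − rate·(t/60);  SG_post = 1 + (SG_pre−1)·V_pre/V_post
V_post = 43.0 − 5.5·(80/60) = 35.6667
SG_post = 1 + (1.052 − 1)·43.0/35.6667

1.0627


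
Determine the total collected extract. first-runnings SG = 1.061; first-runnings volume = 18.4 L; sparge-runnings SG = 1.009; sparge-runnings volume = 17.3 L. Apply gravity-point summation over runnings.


total = Σ (SG_i − 1)·1000·V_i
first = (1.061 − 1)·1000·18.4 = 1122.4000
sparge = (1.009 − 1)·1000·17.3 = 155.7000
total = 1122.4000 + 155.7000

1278.1000 gravity·L


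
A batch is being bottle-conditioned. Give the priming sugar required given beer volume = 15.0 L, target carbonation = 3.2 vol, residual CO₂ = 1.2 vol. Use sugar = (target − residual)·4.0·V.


sugar = (3.2 − 1.2)·4.0·15.0

120.0000 g


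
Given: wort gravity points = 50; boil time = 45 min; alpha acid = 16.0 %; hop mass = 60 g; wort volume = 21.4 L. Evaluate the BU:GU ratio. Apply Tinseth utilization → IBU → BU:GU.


U = 1.65·0.000125^(GP/1000)·(1−e^(−0.04t))/4.15;  IBU = (α/100)·m·U·1000/V;  BU:GU = IBU/GP
U = 1.65·0.000125^(50/1000)·(1−e^(−0.04·45))/4.15 = 0.2117
IBU = (16.0/100)·60·0.2117·1000/21.4 = 94.9882
BU:GU = 94.9882/50

1.8998


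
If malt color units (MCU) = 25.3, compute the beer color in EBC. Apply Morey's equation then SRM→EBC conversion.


SRM = 1.4922·MCU^0.6859;  EBC = SRM·1.97
SRM = 1.4922·25.3^0.6859 = 13.6845
EBC = 13.6845·1.97

26.9584 EBC


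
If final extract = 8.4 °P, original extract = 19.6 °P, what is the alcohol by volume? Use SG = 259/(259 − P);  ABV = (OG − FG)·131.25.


OG = 259/(259 − 19.6) = 1.0819
FG = 259/(259 − 8.4) = 1.0335
ABV = (1.0819 − 1.0335)·131.25

6.3462 % ABV


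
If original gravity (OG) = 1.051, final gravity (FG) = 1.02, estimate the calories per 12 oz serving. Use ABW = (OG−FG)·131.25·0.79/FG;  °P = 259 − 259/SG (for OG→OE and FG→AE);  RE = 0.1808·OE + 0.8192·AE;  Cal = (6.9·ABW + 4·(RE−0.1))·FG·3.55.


ABW = (1.051 − 1.02)·131.25·0.79/1.02 = 3.1513
OE = 259 − 259/1.051 = 12.5680 °P
AE = 259 − 259/1.02 = 5.0784 °P
RE = 0.1808·12.5680 + 0.8192·5.0784 = 6.4326 °P
Cal = (6.9·3.1513 + 4·(6.4326−0.1))·1.02·3.55

170.4553 kcal


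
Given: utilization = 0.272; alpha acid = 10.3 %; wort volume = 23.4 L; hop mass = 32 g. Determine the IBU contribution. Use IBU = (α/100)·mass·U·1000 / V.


IBU = (10.3/100)·32·0.272·1000 / 23.4

38.3125 IBU


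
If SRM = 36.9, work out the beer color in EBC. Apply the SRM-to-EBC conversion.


EBC = SRM · 1.97
EBC = 36.9 · 1.97

72.6930 EBC


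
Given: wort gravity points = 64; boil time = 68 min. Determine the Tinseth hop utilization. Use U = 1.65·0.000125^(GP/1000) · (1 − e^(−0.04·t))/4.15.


bigness = 1.65·0.000125^(64/1000) = 0.9283
boil_factor = (1 − e^(−0.04·68))/4.15 = 0.2251
U = 0.9283 · 0.2251

0.2090


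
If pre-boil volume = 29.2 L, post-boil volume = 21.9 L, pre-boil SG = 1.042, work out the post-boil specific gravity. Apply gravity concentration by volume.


SG_post = 1 + (SG_pre − 1)·V_pre/V_post
pts_pre = (1.042 − 1)·1000 = 42.0000
pts_post = 42.0000·29.2/21.9 = 56.0000
SG_post = 1 + 56.0000/1000

1.0560


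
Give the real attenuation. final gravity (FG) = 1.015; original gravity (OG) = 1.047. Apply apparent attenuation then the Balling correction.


AA = (OG−FG)/(OG−1)·100;  RA = AA·0.8192
AA = (1.047 − 1.015)/(1.047 − 1)·100 = 68.0851
RA = 68.0851·0.8192

55.7753 %


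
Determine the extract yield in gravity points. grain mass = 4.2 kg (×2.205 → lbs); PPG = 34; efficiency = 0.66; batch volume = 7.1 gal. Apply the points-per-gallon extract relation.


points = lbs × PPG × eff / vol
lbs = 4.2 × 2.205 = 9.2610
points = 9.2610 × 34 × 0.66 / 7.1

29.2700 points


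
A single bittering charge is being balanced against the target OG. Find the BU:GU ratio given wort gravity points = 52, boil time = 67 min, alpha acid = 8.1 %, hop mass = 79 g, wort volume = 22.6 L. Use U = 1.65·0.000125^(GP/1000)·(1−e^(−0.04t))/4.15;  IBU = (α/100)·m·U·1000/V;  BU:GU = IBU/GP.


U = 1.65·0.000125^(52/1000)·(1−e^(−0.04·67))/4.15 = 0.2321
IBU = (8.1/100)·79·0.2321·1000/22.6 = 65.7101
BU:GU = 65.7101/52

1.2637


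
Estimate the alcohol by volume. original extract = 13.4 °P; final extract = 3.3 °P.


SG = 259/(259 − P);  ABV = (OG − FG)·131.25
OG = 259/(259 − 13.4) = 1.0546
FG = 259/(259 − 3.3) = 1.0129
ABV = (1.0546 − 1.0129)·131.25

5.4672 % ABV


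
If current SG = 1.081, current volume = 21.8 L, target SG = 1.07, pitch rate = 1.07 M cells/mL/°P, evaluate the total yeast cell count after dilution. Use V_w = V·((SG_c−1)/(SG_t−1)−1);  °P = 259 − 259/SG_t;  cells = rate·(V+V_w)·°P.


V_w = 21.8·((1.081−1)/(1.07−1)−1) = 3.4257
V_final = 21.8 + 3.4257 = 25.2257
°P = 259 − 259/1.07 = 16.9439
cells = 1.07·25.2257·16.9439

457.3422 billion cells


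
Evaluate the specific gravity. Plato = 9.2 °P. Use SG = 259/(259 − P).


SG = 259/(259 − 9.2)

1.0368


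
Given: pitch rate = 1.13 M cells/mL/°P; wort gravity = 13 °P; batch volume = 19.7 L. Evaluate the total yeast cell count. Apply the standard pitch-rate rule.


cells (billions) = rate · V_L · °P
cells = 1.13 · 19.7 · 13

289.3930 billion cells


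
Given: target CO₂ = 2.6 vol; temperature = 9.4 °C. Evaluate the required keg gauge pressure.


psi = vols/(0.01821 + 0.09011·e^(−0.04·T)) − 14.695
psi = 2.6/(0.01821 + 0.09011·e^(−0.04·9.4)) − 14.695

17.7726 psi


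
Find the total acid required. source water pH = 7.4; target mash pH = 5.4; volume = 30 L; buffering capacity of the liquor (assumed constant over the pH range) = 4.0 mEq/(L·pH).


acid = buffering capacity · (pH_source − pH_target) · V
acid = 4.0 · (7.4 − 5.4) · 30

240.0000 mEq


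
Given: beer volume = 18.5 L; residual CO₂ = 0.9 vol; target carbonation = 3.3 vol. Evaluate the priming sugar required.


sugar = (target − residual)·4.0·V
sugar = (3.3 − 0.9)·4.0·18.5

177.6000 g


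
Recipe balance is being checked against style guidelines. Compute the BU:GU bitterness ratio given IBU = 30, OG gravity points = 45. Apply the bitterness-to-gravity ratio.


BU:GU = IBU / OG_points
BU:GU = 30 / 45

0.6667


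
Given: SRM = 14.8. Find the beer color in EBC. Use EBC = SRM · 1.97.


EBC = 14.8 · 1.97

29.1560 EBC


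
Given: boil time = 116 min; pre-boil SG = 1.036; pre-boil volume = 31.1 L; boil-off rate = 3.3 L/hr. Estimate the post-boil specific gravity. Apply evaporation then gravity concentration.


V_post = V_pre − rate·(t/60);  SG_post = 1 + (SG_pre−1)·V_pre/V_post
V_post = 31.1 − 3.3·(116/60) = 24.7200
SG_post = 1 + (1.036 − 1)·31.1/24.7200

1.0453


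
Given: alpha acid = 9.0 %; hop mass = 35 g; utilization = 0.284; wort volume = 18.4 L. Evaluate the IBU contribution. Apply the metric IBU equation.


IBU = (α/100)·mass·U·1000 / V
IBU = (9.0/100)·35·0.284·1000 / 18.4

48.6196 IBU


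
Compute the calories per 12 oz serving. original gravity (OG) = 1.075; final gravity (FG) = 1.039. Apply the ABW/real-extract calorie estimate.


ABW = (OG−FG)·131.25·0.79/FG;  °P = 259 − 259/SG (for OG→OE and FG→AE);  RE = 0.1808·OE + 0.8192·AE;  Cal = (6.9·ABW + 4·(RE−0.1))·FG·3.55
ABW = (1.075 − 1.039)·131.25·0.79/1.039 = 3.5926
OE = 259 − 259/1.075 = 18.0698 °P
AE = 259 − 259/1.039 = 9.7218 °P
RE = 0.1808·18.0698 + 0.8192·9.7218 = 11.2312 °P
Cal = (6.9·3.5926 + 4·(11.2312−0.1))·1.039·3.55

255.6605 kcal


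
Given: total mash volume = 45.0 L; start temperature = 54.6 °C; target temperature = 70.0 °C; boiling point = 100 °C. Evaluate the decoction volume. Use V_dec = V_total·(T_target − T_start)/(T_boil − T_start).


V_dec = 45.0·(70.0 − 54.6)/(100 − 54.6)

15.2643 L


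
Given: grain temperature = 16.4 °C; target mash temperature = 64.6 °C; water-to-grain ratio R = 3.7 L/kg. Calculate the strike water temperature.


T_strike = (0.41/R)·(T_mash − T_grain) + T_mash
T_strike = (0.41/3.7)·(64.6 − 16.4) + 64.6

69.9411 °C


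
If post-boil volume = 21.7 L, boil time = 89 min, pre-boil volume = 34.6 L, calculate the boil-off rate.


rate = (V_pre − V_post) / (t_min/60)
rate = (34.6 − 21.7) / (89/60)

8.6966 L/hr


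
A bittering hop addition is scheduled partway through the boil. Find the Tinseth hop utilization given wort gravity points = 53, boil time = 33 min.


U = 1.65·0.000125^(GP/1000) · (1 − e^(−0.04·t))/4.15
bigness = 1.65·0.000125^(53/1000) = 1.0248
boil_factor = (1 − e^(−0.04·33))/4.15 = 0.1766
U = 1.0248 · 0.1766

0.1810


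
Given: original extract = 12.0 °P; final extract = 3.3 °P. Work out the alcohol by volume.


SG = 259/(259 − P);  ABV = (OG − FG)·131.25
OG = 259/(259 − 12.0) = 1.0486
FG = 259/(259 − 3.3) = 1.0129
ABV = (1.0486 − 1.0129)·131.25

4.6826 % ABV


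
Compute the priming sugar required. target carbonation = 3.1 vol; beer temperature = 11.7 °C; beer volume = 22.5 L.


residual = 14.695·(0.01821 + 0.09011·e^(−0.04·T));  sugar = (target − residual)·4.0·V
residual = 14.695·(0.01821 + 0.09011·e^(−0.04·11.7)) = 1.0969
sugar = (3.1 − 1.0969)·4.0·22.5

180.2826 g


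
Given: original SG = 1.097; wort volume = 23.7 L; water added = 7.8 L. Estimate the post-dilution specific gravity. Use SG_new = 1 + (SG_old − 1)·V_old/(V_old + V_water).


pts = (1.097 − 1)·1000·23.7/(23.7 + 7.8) = 72.9810
SG_new = 1 + 72.9810/1000

1.0730


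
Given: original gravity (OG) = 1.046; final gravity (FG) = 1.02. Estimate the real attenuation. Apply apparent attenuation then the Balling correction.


AA = (OG−FG)/(OG−1)·100;  RA = AA·0.8192
AA = (1.046 − 1.02)/(1.046 − 1)·100 = 56.5217
RA = 56.5217·0.8192

46.3026 %


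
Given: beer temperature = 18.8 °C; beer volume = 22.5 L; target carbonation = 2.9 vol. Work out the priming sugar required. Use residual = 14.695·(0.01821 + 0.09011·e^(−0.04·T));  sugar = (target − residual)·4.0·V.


residual = 14.695·(0.01821 + 0.09011·e^(−0.04·18.8)) = 0.8918
sugar = (2.9 − 0.8918)·4.0·22.5

180.7346 g


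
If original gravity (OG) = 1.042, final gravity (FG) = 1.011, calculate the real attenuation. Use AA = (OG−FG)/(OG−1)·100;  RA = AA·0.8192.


AA = (1.042 − 1.011)/(1.042 − 1)·100 = 73.8095
RA = 73.8095·0.8192

60.4648 %


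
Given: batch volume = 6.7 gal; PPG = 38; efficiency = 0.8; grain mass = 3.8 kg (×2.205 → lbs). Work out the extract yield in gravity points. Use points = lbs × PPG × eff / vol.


lbs = 3.8 × 2.205 = 8.3790
points = 8.3790 × 38 × 0.8 / 6.7

38.0181 points


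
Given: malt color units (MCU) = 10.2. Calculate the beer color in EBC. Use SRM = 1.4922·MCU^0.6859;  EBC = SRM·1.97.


SRM = 1.4922·10.2^0.6859 = 7.3388
EBC = 7.3388·1.97

14.4575 EBC


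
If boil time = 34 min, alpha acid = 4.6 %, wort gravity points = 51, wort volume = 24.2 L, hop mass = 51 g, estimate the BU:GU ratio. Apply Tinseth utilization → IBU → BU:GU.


U = 1.65·0.000125^(GP/1000)·(1−e^(−0.04t))/4.15;  IBU = (α/100)·m·U·1000/V;  BU:GU = IBU/GP
U = 1.65·0.000125^(51/1000)·(1−e^(−0.04·34))/4.15 = 0.1869
IBU = (4.6/100)·51·0.1869·1000/24.2 = 18.1167
BU:GU = 18.1167/51

0.3552


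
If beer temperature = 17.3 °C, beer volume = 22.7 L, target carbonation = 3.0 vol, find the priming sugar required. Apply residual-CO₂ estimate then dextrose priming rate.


residual = 14.695·(0.01821 + 0.09011·e^(−0.04·T));  sugar = (target − residual)·4.0·V
residual = 14.695·(0.01821 + 0.09011·e^(−0.04·17.3)) = 0.9304
sugar = (3.0 − 0.9304)·4.0·22.7

187.9161 g


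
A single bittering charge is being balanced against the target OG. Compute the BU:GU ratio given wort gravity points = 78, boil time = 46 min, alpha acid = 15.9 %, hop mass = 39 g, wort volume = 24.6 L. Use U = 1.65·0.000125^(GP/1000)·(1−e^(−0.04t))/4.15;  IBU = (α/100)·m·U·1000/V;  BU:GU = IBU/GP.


U = 1.65·0.000125^(78/1000)·(1−e^(−0.04·46))/4.15 = 0.1659
IBU = (15.9/100)·39·0.1659·1000/24.6 = 41.8227
BU:GU = 41.8227/78

0.5362


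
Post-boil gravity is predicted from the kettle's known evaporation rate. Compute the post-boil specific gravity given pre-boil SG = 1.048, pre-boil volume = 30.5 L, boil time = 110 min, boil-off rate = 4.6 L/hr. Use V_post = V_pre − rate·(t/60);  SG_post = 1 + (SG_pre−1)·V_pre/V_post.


V_post = 30.5 − 4.6·(110/60) = 22.0667
SG_post = 1 + (1.048 − 1)·30.5/22.0667

1.0663


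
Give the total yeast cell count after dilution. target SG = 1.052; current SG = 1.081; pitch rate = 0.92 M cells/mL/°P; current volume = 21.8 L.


V_w = V·((SG_c−1)/(SG_t−1)−1);  °P = 259 − 259/SG_t;  cells = rate·(V+V_w)·°P
V_w = 21.8·((1.081−1)/(1.052−1)−1) = 12.1577
V_final = 21.8 + 12.1577 = 33.9577
°P = 259 − 259/1.052 = 12.8023
cells = 0.92·33.9577·12.8023

399.9571 billion cells


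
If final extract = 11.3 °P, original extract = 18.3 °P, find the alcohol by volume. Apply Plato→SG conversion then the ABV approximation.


SG = 259/(259 − P);  ABV = (OG − FG)·131.25
OG = 259/(259 − 18.3) = 1.0760
FG = 259/(259 − 11.3) = 1.0456
ABV = (1.0760 − 1.0456)·131.25

3.9911 % ABV


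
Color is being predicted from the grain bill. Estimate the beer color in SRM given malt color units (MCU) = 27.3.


SRM = 1.4922 · MCU^0.6859
SRM = 1.4922 · 27.3^0.6859

14.4175 SRM


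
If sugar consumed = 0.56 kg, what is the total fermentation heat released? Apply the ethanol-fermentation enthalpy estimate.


Q = m_sugar · 590 kJ/kg
Q = 0.56 · 590

330.4000 kJ


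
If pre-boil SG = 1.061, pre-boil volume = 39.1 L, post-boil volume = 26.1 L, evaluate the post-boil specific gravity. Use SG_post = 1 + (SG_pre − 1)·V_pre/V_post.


pts_pre = (1.061 − 1)·1000 = 61.0000
pts_post = 61.0000·39.1/26.1 = 91.3831
SG_post = 1 + 91.3831/1000

1.0914


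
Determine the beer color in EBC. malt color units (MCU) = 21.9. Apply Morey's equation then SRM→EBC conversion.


SRM = 1.4922·MCU^0.6859;  EBC = SRM·1.97
SRM = 1.4922·21.9^0.6859 = 12.3947
EBC = 12.3947·1.97

24.4177 EBC


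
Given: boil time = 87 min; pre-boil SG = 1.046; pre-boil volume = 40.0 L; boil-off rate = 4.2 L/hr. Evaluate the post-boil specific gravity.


V_post = V_pre − rate·(t/60);  SG_post = 1 + (SG_pre−1)·V_pre/V_post
V_post = 40.0 − 4.2·(87/60) = 33.9100
SG_post = 1 + (1.046 − 1)·40.0/33.9100

1.0543


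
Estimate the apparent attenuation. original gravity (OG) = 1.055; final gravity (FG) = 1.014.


AA = (OG − FG)/(OG − 1) · 100
AA = (1.055 − 1.014)/(1.055 − 1) · 100

74.5455 %


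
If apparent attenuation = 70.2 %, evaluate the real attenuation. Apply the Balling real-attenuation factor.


RA = AA · 0.8192
RA = 70.2 · 0.8192

57.5078 %


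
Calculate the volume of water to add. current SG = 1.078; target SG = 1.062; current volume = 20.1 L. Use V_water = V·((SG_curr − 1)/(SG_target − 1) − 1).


V_water = 20.1·((1.078 − 1)/(1.062 − 1) − 1)

5.1871 L


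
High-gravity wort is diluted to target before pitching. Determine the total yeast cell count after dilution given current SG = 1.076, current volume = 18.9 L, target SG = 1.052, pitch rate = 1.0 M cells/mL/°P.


V_w = V·((SG_c−1)/(SG_t−1)−1);  °P = 259 − 259/SG_t;  cells = rate·(V+V_w)·°P
V_w = 18.9·((1.076−1)/(1.052−1)−1) = 8.7231
V_final = 18.9 + 8.7231 = 27.6231
°P = 259 − 259/1.052 = 12.8023
cells = 1.0·27.6231·12.8023

353.6384 billion cells


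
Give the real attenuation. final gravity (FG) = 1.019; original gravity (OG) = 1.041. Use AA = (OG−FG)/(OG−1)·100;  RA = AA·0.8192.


AA = (1.041 − 1.019)/(1.041 − 1)·100 = 53.6585
RA = 53.6585·0.8192

43.9571 %


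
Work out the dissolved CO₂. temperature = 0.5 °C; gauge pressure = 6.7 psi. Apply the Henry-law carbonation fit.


vols = (P + 14.695)·(0.01821 + 0.09011·e^(−0.04·T))
vols = (6.7 + 14.695)·(0.01821 + 0.09011·e^(−0.04·0.5))

2.2793 volumes


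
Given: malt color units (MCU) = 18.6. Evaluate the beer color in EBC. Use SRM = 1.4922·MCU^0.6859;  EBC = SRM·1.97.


SRM = 1.4922·18.6^0.6859 = 11.0812
EBC = 11.0812·1.97

21.8299 EBC


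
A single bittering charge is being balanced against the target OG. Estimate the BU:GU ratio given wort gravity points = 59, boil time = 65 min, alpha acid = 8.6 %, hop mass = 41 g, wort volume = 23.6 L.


U = 1.65·0.000125^(GP/1000)·(1−e^(−0.04t))/4.15;  IBU = (α/100)·m·U·1000/V;  BU:GU = IBU/GP
U = 1.65·0.000125^(59/1000)·(1−e^(−0.04·65))/4.15 = 0.2166
IBU = (8.6/100)·41·0.2166·1000/23.6 = 32.3599
BU:GU = 32.3599/59

0.5485


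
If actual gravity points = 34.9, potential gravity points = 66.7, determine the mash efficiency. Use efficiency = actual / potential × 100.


efficiency = 34.9 / 66.7 × 100

52.3238 %


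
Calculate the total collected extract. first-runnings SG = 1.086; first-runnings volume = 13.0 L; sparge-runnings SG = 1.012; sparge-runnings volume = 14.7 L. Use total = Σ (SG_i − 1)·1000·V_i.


first = (1.086 − 1)·1000·13.0 = 1118.0000
sparge = (1.012 − 1)·1000·14.7 = 176.4000
total = 1118.0000 + 176.4000

1294.4000 gravity·L


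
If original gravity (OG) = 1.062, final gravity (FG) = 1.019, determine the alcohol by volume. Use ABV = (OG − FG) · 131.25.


ABV = (1.062 − 1.019) · 131.25

5.6438 % ABV


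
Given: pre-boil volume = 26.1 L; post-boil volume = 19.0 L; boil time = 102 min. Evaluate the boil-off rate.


rate = (V_pre − V_post) / (t_min/60)
rate = (26.1 − 19.0) / (102/60)

4.1765 L/hr


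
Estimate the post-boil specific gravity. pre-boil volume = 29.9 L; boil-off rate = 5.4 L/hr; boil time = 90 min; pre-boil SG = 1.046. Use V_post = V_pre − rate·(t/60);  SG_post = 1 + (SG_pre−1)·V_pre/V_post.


V_post = 29.9 − 5.4·(90/60) = 21.8000
SG_post = 1 + (1.046 − 1)·29.9/21.8000

1.0631


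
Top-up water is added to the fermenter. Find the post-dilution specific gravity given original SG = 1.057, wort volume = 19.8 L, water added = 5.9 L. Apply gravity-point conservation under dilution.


SG_new = 1 + (SG_old − 1)·V_old/(V_old + V_water)
pts = (1.057 − 1)·1000·19.8/(19.8 + 5.9) = 43.9144
SG_new = 1 + 43.9144/1000

1.0439


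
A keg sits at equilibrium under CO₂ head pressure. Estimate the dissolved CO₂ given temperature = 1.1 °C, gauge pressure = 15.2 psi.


vols = (P + 14.695)·(0.01821 + 0.09011·e^(−0.04·T))
vols = (15.2 + 14.695)·(0.01821 + 0.09011·e^(−0.04·1.1))

3.1223 volumes


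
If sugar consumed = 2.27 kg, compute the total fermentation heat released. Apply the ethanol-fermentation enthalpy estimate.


Q = m_sugar · 590 kJ/kg
Q = 2.27 · 590

1339.3000 kJ


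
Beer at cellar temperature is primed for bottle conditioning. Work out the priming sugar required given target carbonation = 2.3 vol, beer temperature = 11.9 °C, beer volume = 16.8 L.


residual = 14.695·(0.01821 + 0.09011·e^(−0.04·T));  sugar = (target − residual)·4.0·V
residual = 14.695·(0.01821 + 0.09011·e^(−0.04·11.9)) = 1.0903
sugar = (2.3 − 1.0903)·4.0·16.8

81.2951 g


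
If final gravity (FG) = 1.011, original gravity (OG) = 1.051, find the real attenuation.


AA = (OG−FG)/(OG−1)·100;  RA = AA·0.8192
AA = (1.051 − 1.011)/(1.051 − 1)·100 = 78.4314
RA = 78.4314·0.8192

64.2510 %


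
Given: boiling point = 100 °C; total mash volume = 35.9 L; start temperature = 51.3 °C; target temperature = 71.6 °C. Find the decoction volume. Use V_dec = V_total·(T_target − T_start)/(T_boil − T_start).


V_dec = 35.9·(71.6 − 51.3)/(100 − 51.3)

14.9645 L


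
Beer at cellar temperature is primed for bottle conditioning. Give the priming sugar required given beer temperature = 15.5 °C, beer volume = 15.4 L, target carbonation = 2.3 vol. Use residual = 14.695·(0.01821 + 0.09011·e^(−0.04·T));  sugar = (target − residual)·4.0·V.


residual = 14.695·(0.01821 + 0.09011·e^(−0.04·15.5)) = 0.9799
sugar = (2.3 − 0.9799)·4.0·15.4

81.3167 g


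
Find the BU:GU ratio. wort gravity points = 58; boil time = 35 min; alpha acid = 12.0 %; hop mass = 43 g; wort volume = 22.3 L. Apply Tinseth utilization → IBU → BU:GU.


U = 1.65·0.000125^(GP/1000)·(1−e^(−0.04t))/4.15;  IBU = (α/100)·m·U·1000/V;  BU:GU = IBU/GP
U = 1.65·0.000125^(58/1000)·(1−e^(−0.04·35))/4.15 = 0.1779
IBU = (12.0/100)·43·0.1779·1000/22.3 = 41.1556
BU:GU = 41.1556/58

0.7096


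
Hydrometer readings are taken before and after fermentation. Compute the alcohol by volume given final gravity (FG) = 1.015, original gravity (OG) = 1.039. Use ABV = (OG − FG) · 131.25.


ABV = (1.039 − 1.015) · 131.25

3.1500 % ABV


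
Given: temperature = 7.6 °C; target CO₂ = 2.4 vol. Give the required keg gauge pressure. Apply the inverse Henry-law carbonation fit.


psi = vols/(0.01821 + 0.09011·e^(−0.04·T)) − 14.695
psi = 2.4/(0.01821 + 0.09011·e^(−0.04·7.6)) − 14.695

13.6408 psi


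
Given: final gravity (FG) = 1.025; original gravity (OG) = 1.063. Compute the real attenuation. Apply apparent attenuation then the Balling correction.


AA = (OG−FG)/(OG−1)·100;  RA = AA·0.8192
AA = (1.063 − 1.025)/(1.063 − 1)·100 = 60.3175
RA = 60.3175·0.8192

49.4121 %


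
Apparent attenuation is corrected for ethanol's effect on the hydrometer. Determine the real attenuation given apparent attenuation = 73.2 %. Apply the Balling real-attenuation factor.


RA = AA · 0.8192
RA = 73.2 · 0.8192

59.9654 %


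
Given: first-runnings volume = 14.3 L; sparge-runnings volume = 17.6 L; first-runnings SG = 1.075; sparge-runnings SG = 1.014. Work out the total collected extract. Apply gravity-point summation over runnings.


total = Σ (SG_i − 1)·1000·V_i
first = (1.075 − 1)·1000·14.3 = 1072.5000
sparge = (1.014 − 1)·1000·17.6 = 246.4000
total = 1072.5000 + 246.4000

1318.9000 gravity·L


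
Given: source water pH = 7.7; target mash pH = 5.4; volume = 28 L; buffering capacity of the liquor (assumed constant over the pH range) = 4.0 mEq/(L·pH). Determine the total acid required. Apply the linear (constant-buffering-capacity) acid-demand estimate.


acid = buffering capacity · (pH_source − pH_target) · V
acid = 4.0 · (7.7 − 5.4) · 28

257.6000 mEq


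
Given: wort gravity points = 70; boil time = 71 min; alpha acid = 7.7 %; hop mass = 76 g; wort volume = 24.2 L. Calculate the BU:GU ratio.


U = 1.65·0.000125^(GP/1000)·(1−e^(−0.04t))/4.15;  IBU = (α/100)·m·U·1000/V;  BU:GU = IBU/GP
U = 1.65·0.000125^(70/1000)·(1−e^(−0.04·71))/4.15 = 0.1996
IBU = (7.7/100)·76·0.1996·1000/24.2 = 48.2573
BU:GU = 48.2573/70

0.6894
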